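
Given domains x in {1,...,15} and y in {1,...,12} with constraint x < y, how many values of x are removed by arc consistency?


For the constraint x < y, x needs a supporting value in y's domain.
x can be at most 11 (one less than y's maximum).
Valid x values from domain: 11 out of 15.
Pruned = 15 - 11 = 4.

4


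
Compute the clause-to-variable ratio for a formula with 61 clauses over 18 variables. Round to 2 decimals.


Clause-to-variable ratio = clauses / variables.
61 / 18 = 3.39.

3.39


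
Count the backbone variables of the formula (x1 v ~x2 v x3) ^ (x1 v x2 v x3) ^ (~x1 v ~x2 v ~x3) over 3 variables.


Find all satisfying assignments: 5 model(s).
Check which variables have the same value in every model.
No variable is fixed across all models.
Backbone size = 0.

0


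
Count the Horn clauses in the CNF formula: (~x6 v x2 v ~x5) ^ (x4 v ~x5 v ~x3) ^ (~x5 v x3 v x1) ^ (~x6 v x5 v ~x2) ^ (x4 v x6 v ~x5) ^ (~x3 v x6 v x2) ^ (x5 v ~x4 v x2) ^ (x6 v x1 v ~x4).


A Horn clause has at most one positive literal.
Clause 1: 1 positive lit(s) -> Horn
Clause 2: 1 positive lit(s) -> Horn
Clause 3: 2 positive lit(s) -> not Horn
Clause 4: 1 positive lit(s) -> Horn
Clause 5: 2 positive lit(s) -> not Horn
Clause 6: 2 positive lit(s) -> not Horn
Clause 7: 2 positive lit(s) -> not Horn
Clause 8: 2 positive lit(s) -> not Horn
Total Horn clauses = 3.

3


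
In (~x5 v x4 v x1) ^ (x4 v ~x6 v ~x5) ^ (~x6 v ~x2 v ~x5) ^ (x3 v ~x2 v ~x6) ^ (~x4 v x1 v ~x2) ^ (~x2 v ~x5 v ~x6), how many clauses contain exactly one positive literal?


A definite clause has exactly one positive literal.
Clause 1: 2 positive -> not definite
Clause 2: 1 positive -> definite
Clause 3: 0 positive -> not definite
Clause 4: 1 positive -> definite
Clause 5: 1 positive -> definite
Clause 6: 0 positive -> not definite
Definite clause count = 3.

3


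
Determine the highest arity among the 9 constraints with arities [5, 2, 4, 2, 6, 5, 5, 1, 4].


The arities are: 5, 2, 4, 2, 6, 5, 5, 1, 4.
Scan for the maximum value.
Maximum arity = 6.

6


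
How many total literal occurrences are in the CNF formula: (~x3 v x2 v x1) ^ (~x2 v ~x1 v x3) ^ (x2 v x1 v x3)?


Clause lengths: 3, 3, 3.
Sum = 3 + 3 + 3 = 9.

9


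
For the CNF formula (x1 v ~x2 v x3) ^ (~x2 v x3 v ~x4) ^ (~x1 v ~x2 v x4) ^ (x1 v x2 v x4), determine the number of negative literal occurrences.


Scan each clause for negated literals.
Clause 1: 1 negative; Clause 2: 2 negative; Clause 3: 2 negative; Clause 4: 0 negative.
Total negative literal occurrences = 5.

5


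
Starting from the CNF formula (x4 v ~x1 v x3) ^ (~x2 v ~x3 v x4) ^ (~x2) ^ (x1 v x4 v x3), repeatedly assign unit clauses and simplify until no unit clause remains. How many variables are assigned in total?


Unit propagation repeatedly assigns the literal in any unit clause, then simplifies.
Assignments in order: x2 = F.
No further unit clauses remain.
Total variables assigned = 1.

1


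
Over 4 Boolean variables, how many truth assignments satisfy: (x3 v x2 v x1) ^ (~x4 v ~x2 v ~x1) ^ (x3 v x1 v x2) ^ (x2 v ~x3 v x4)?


Enumerate all 16 truth assignments over 4 variables.
Test each against every clause.
Satisfying assignments found: 10.

10


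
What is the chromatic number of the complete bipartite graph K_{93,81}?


K_{93,81} is bipartite by definition: the two parts are independent sets, with every edge crossing between them.
Color all vertices in one part with color 1 and all vertices in the other part with color 2.
Since the graph has at least one edge, one color does not suffice.
Chromatic number = 2.

2


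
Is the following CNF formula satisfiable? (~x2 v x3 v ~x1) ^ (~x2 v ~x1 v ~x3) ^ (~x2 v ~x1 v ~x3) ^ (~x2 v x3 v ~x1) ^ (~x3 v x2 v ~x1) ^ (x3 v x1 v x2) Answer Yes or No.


Check all 8 possible truth assignments.
Number of satisfying assignments found: 4.
The formula is satisfiable.

Yes


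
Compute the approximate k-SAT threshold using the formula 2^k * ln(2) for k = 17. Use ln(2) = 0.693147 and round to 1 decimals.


Using the asymptotic formula: threshold ~ 2^k * ln(2).
2^17 = 131072.
131072 * 0.693147 = 90852.2.

90852.2


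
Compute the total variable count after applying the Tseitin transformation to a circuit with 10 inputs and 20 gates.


The Tseitin transformation introduces one auxiliary variable per gate.
Total variables = inputs + gates = 10 + 20 = 30.

30


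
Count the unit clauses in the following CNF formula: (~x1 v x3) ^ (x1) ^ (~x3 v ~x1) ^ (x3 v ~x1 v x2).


A unit clause contains exactly one literal.
Unit clauses found: (x1).
Count = 1.

1


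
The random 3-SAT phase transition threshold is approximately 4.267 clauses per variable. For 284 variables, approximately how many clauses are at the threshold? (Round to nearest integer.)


The 3-SAT phase transition occurs at approximately 4.267 clauses per variable.
m = 4.267 * 284 = 1211.828.
Rounded to nearest integer: 1212.

1212


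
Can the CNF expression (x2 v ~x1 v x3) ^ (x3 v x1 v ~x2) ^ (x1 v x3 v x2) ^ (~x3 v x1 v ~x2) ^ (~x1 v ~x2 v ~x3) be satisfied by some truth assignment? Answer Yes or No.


Check all 8 possible truth assignments.
Number of satisfying assignments found: 3.
The formula is satisfiable.

Yes


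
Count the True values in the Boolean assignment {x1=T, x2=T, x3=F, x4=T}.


The weight is the number of variables assigned True.
True variables: x1, x2, x4.
Weight = 3.

3


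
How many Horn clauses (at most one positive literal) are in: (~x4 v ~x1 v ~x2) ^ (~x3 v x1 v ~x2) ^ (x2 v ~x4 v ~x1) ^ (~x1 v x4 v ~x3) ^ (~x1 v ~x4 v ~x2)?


A Horn clause has at most one positive literal.
Clause 1: 0 positive lit(s) -> Horn
Clause 2: 1 positive lit(s) -> Horn
Clause 3: 1 positive lit(s) -> Horn
Clause 4: 1 positive lit(s) -> Horn
Clause 5: 0 positive lit(s) -> Horn
Total Horn clauses = 5.

5


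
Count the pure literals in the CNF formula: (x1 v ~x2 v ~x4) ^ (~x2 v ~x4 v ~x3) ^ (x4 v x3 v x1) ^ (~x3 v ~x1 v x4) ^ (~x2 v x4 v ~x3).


A pure literal appears in only one polarity across all clauses.
Pure literals: x2 (negative only).
Count = 1.

1


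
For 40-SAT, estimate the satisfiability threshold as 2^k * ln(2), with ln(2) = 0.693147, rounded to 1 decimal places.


Using the asymptotic formula: threshold ~ 2^k * ln(2).
2^40 = 1099511627776.
1099511627776 * 0.693147 = 762123186258.1.

762123186258.1


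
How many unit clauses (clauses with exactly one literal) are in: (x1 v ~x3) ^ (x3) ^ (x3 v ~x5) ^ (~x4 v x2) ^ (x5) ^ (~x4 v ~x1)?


A unit clause contains exactly one literal.
Unit clauses found: (x3), (x5).
Count = 2.

2


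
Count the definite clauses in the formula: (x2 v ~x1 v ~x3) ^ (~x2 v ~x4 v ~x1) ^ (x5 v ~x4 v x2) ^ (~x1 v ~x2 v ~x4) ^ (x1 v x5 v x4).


A definite clause has exactly one positive literal.
Clause 1: 1 positive -> definite
Clause 2: 0 positive -> not definite
Clause 3: 2 positive -> not definite
Clause 4: 0 positive -> not definite
Clause 5: 3 positive -> not definite
Definite clause count = 1.

1


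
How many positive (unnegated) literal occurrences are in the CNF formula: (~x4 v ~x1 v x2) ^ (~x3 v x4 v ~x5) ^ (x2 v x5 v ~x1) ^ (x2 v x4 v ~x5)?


Scan each clause for unnegated literals.
Clause 1: 1 positive; Clause 2: 1 positive; Clause 3: 2 positive; Clause 4: 2 positive.
Total positive literal occurrences = 6.

6


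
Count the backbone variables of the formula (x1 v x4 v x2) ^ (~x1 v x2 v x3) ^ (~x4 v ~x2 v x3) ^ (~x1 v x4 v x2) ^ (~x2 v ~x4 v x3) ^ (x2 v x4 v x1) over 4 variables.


Find all satisfying assignments: 9 model(s).
Check which variables have the same value in every model.
No variable is fixed across all models.
Backbone size = 0.

0


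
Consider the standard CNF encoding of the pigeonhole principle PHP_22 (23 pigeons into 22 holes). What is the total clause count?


The PHP encoding has two parts:
1) At-least-one-hole clauses: 23 (one per pigeon, each with 22 literals).
2) At-most-one-pigeon-per-hole clauses: 22 holes * C(23,2) = 22 * 253 = 5566.
Total clauses = 23 + 5566 = 5589.

5589


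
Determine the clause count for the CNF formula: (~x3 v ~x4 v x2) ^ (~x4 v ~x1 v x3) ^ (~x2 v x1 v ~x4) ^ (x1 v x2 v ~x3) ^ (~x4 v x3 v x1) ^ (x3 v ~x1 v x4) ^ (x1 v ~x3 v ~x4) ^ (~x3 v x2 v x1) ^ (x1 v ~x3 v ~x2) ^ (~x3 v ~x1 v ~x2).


Each group enclosed in parentheses joined by ^ is one clause.
Counting the conjuncts: 10 clauses.

10


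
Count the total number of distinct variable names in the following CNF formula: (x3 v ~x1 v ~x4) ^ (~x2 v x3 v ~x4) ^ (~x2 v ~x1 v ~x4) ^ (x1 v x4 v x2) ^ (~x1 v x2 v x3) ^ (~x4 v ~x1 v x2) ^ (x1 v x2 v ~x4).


Identify each distinct variable in the formula.
Variables found: x1, x2, x3, x4.
Total distinct variables = 4.

4


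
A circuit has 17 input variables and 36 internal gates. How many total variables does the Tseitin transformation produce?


The Tseitin transformation introduces one auxiliary variable per gate.
Total variables = inputs + gates = 17 + 36 = 53.

53


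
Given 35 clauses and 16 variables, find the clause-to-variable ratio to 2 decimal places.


Clause-to-variable ratio = clauses / variables.
35 / 16 = 2.19.

2.19


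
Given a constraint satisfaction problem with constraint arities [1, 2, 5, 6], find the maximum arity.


The arities are: 1, 2, 5, 6.
Scan for the maximum value.
Maximum arity = 6.

6


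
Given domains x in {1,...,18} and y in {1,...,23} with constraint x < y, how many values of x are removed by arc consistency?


For the constraint x < y, x needs a supporting value in y's domain.
x can be at most 22 (one less than y's maximum).
Valid x values from domain: 18 out of 18.
Pruned = 18 - 18 = 0.

0


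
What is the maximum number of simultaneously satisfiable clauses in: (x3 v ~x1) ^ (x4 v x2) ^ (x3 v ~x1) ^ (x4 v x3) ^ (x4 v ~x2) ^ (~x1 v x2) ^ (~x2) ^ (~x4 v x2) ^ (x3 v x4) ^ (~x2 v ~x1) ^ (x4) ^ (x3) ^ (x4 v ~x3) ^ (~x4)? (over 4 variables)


Enumerate all 16 truth assignments.
For each, count how many of the 14 clauses are satisfied.
The formula is not fully satisfiable, so the maximum is below 14.
Maximum simultaneously satisfiable clauses = 12.

12


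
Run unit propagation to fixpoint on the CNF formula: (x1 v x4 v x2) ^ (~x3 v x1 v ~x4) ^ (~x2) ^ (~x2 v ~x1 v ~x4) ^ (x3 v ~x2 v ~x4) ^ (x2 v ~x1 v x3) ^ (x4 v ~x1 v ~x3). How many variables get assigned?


Unit propagation repeatedly assigns the literal in any unit clause, then simplifies.
Assignments in order: x2 = F.
No further unit clauses remain.
Total variables assigned = 1.

1


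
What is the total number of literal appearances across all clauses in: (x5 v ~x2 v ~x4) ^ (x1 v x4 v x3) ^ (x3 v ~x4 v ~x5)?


Clause lengths: 3, 3, 3.
Sum = 3 + 3 + 3 = 9.

9


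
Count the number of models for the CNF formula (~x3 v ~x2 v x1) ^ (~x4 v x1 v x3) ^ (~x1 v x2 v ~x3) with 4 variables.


Enumerate all 16 truth assignments over 4 variables.
Test each against every clause.
Satisfying assignments found: 10.

10


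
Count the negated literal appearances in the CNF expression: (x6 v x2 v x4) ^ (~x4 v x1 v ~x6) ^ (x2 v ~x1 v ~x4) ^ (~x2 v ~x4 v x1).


Scan each clause for negated literals.
Clause 1: 0 negative; Clause 2: 2 negative; Clause 3: 2 negative; Clause 4: 2 negative.
Total negative literal occurrences = 6.

6


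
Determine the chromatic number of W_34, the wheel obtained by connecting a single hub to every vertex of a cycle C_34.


W_34 consists of the cycle C_34 together with a hub vertex adjacent to every cycle vertex.
The cycle C_34 needs 2 colors (even cycle -> 2).
The hub is adjacent to every cycle vertex, so it must receive a new color distinct from all of them.
Chromatic number = 2 + 1 = 3.

3


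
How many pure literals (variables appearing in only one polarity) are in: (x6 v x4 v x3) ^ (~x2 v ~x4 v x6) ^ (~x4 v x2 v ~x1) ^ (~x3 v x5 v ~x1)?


A pure literal appears in only one polarity across all clauses.
Pure literals: x1 (negative only), x5 (positive only), x6 (positive only).
Count = 3.

3


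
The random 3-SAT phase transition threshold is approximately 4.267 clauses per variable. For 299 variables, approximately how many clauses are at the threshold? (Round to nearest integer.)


The 3-SAT phase transition occurs at approximately 4.267 clauses per variable.
m = 4.267 * 299 = 1275.833.
Rounded to nearest integer: 1276.

1276


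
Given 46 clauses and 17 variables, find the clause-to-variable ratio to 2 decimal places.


Clause-to-variable ratio = clauses / variables.
46 / 17 = 2.71.

2.71


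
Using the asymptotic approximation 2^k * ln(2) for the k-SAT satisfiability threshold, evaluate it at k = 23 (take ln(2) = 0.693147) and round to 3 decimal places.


Using the asymptotic formula: threshold ~ 2^k * ln(2).
2^23 = 8388608.
8388608 * 0.693147 = 5814538.469.

5814538.469


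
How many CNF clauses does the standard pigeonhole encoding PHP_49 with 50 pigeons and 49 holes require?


The PHP encoding has two parts:
1) At-least-one-hole clauses: 50 (one per pigeon, each with 49 literals).
2) At-most-one-pigeon-per-hole clauses: 49 holes * C(50,2) = 49 * 1225 = 60025.
Total clauses = 50 + 60025 = 60075.

60075


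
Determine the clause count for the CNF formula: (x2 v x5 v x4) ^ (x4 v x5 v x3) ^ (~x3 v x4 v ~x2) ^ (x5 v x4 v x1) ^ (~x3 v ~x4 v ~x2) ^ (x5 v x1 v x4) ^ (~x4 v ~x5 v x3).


Each group enclosed in parentheses joined by ^ is one clause.
Counting the conjuncts: 7 clauses.

7


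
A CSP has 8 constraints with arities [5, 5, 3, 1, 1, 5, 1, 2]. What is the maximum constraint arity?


The arities are: 5, 5, 3, 1, 1, 5, 1, 2.
Scan for the maximum value.
Maximum arity = 5.

5


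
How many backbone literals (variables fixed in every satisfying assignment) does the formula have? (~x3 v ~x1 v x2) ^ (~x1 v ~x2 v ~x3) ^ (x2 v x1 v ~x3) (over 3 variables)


Find all satisfying assignments: 5 model(s).
Check which variables have the same value in every model.
No variable is fixed across all models.
Backbone size = 0.

0


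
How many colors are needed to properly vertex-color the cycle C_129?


An odd cycle cannot be 2-colored: alternating two colors around the cycle returns to the start with a conflict.
Since 129 is odd, three colors are required (and three suffice).
Chromatic number = 3.

3


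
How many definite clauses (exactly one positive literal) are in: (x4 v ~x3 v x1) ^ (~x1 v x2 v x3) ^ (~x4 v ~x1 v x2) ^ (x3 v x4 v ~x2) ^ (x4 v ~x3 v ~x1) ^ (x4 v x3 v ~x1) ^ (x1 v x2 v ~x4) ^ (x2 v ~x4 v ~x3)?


A definite clause has exactly one positive literal.
Clause 1: 2 positive -> not definite
Clause 2: 2 positive -> not definite
Clause 3: 1 positive -> definite
Clause 4: 2 positive -> not definite
Clause 5: 1 positive -> definite
Clause 6: 2 positive -> not definite
Clause 7: 2 positive -> not definite
Clause 8: 1 positive -> definite
Definite clause count = 3.

3


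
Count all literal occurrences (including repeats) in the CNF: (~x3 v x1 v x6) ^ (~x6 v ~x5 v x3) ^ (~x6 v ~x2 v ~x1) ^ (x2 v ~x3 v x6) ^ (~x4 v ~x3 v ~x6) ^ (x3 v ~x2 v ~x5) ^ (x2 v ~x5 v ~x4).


Clause lengths: 3, 3, 3, 3, 3, 3, 3.
Sum = 3 + 3 + 3 + 3 + 3 + 3 + 3 = 21.

21


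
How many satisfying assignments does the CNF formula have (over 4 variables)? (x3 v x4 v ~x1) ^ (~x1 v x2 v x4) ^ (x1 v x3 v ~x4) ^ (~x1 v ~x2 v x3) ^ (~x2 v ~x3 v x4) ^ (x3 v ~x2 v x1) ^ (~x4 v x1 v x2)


Enumerate all 16 truth assignments over 4 variables.
Test each against every clause.
Satisfying assignments found: 6.

6


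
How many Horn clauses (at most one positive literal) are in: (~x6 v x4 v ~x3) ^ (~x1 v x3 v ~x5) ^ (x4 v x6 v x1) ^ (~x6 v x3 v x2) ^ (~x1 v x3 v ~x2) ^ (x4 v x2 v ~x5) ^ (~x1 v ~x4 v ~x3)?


A Horn clause has at most one positive literal.
Clause 1: 1 positive lit(s) -> Horn
Clause 2: 1 positive lit(s) -> Horn
Clause 3: 3 positive lit(s) -> not Horn
Clause 4: 2 positive lit(s) -> not Horn
Clause 5: 1 positive lit(s) -> Horn
Clause 6: 2 positive lit(s) -> not Horn
Clause 7: 0 positive lit(s) -> Horn
Total Horn clauses = 4.

4


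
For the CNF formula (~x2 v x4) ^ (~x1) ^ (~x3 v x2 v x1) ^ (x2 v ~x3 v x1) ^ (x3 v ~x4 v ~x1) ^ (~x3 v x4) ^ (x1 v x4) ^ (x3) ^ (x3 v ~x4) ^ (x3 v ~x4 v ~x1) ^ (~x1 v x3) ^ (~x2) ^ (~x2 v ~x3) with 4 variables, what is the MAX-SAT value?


Enumerate all 16 truth assignments.
For each, count how many of the 13 clauses are satisfied.
The formula is not fully satisfiable, so the maximum is below 13.
Maximum simultaneously satisfiable clauses = 12.

12


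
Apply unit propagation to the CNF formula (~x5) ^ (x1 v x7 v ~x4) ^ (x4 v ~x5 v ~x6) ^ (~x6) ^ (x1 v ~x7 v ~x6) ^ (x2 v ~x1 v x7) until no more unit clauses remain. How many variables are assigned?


Unit propagation repeatedly assigns the literal in any unit clause, then simplifies.
Assignments in order: x5 = F, x6 = F.
No further unit clauses remain.
Total variables assigned = 2.

2


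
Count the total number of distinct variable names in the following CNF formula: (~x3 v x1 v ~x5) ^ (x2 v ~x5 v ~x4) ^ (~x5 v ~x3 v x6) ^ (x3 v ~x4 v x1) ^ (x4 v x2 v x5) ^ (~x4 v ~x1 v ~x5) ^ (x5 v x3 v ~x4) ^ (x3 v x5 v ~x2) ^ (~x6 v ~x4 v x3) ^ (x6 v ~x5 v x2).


Identify each distinct variable in the formula.
Variables found: x1, x2, x3, x4, x5, x6.
Total distinct variables = 6.

6


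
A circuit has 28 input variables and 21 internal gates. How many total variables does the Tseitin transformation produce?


The Tseitin transformation introduces one auxiliary variable per gate.
Total variables = inputs + gates = 28 + 21 = 49.

49


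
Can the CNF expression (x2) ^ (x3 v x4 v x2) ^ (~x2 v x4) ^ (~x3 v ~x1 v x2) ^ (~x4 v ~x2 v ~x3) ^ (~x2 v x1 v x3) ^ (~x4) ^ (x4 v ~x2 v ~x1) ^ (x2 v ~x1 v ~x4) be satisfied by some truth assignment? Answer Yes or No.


Check all 16 possible truth assignments.
Number of satisfying assignments found: 0.
The formula is unsatisfiable.

No


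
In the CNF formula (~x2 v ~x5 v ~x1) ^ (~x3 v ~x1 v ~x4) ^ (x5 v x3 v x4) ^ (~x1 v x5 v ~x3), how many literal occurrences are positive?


Scan each clause for unnegated literals.
Clause 1: 0 positive; Clause 2: 0 positive; Clause 3: 3 positive; Clause 4: 1 positive.
Total positive literal occurrences = 4.

4


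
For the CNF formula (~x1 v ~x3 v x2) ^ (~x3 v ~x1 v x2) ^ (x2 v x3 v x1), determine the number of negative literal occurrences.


Scan each clause for negated literals.
Clause 1: 2 negative; Clause 2: 2 negative; Clause 3: 0 negative.
Total negative literal occurrences = 4.

4


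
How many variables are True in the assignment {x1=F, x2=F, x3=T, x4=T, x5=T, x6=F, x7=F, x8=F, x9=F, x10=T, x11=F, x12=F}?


The weight is the number of variables assigned True.
True variables: x3, x4, x5, x10.
Weight = 4.

4


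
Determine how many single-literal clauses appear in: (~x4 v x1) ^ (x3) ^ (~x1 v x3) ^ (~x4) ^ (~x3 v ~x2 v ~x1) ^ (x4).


A unit clause contains exactly one literal.
Unit clauses found: (x3), (~x4), (x4).
Count = 3.

3


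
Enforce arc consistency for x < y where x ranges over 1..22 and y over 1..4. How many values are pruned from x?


For the constraint x < y, x needs a supporting value in y's domain.
x can be at most 3 (one less than y's maximum).
Valid x values from domain: 3 out of 22.
Pruned = 22 - 3 = 19.

19


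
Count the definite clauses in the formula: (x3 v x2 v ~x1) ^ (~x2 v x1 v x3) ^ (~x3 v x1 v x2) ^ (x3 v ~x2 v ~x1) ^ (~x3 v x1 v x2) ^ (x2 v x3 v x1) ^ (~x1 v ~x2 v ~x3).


A definite clause has exactly one positive literal.
Clause 1: 2 positive -> not definite
Clause 2: 2 positive -> not definite
Clause 3: 2 positive -> not definite
Clause 4: 1 positive -> definite
Clause 5: 2 positive -> not definite
Clause 6: 3 positive -> not definite
Clause 7: 0 positive -> not definite
Definite clause count = 1.

1


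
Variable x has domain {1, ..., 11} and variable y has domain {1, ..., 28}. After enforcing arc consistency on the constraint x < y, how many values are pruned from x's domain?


For the constraint x < y, x needs a supporting value in y's domain.
x can be at most 27 (one less than y's maximum).
Valid x values from domain: 11 out of 11.
Pruned = 11 - 11 = 0.

0


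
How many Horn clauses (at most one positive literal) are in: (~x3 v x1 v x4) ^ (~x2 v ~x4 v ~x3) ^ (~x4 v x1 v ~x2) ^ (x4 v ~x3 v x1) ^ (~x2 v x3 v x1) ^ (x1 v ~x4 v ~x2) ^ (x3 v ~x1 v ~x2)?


A Horn clause has at most one positive literal.
Clause 1: 2 positive lit(s) -> not Horn
Clause 2: 0 positive lit(s) -> Horn
Clause 3: 1 positive lit(s) -> Horn
Clause 4: 2 positive lit(s) -> not Horn
Clause 5: 2 positive lit(s) -> not Horn
Clause 6: 1 positive lit(s) -> Horn
Clause 7: 1 positive lit(s) -> Horn
Total Horn clauses = 4.

4


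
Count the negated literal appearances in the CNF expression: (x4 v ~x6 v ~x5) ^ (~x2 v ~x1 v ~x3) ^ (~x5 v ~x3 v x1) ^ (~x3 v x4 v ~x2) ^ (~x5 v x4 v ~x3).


Scan each clause for negated literals.
Clause 1: 2 negative; Clause 2: 3 negative; Clause 3: 2 negative; Clause 4: 2 negative; Clause 5: 2 negative.
Total negative literal occurrences = 11.

11


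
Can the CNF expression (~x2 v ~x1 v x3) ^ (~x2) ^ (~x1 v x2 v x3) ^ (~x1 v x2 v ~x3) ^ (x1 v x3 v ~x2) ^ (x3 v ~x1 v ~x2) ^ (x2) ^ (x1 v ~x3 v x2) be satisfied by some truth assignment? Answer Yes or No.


Check all 8 possible truth assignments.
Number of satisfying assignments found: 0.
The formula is unsatisfiable.

No


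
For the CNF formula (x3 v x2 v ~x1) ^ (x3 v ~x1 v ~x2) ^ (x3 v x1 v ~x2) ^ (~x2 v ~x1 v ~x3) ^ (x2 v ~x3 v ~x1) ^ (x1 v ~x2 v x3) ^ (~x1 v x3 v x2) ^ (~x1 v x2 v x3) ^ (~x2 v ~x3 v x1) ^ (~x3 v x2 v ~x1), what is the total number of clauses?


Each group enclosed in parentheses joined by ^ is one clause.
Counting the conjuncts: 10 clauses.

10


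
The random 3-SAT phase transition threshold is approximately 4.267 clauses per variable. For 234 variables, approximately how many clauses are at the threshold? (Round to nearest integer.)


The 3-SAT phase transition occurs at approximately 4.267 clauses per variable.
m = 4.267 * 234 = 998.478.
Rounded to nearest integer: 998.

998


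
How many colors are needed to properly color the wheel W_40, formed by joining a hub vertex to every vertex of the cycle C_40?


W_40 consists of the cycle C_40 together with a hub vertex adjacent to every cycle vertex.
The cycle C_40 needs 2 colors (even cycle -> 2).
The hub is adjacent to every cycle vertex, so it must receive a new color distinct from all of them.
Chromatic number = 2 + 1 = 3.

3


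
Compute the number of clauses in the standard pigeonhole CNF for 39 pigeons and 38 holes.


The PHP encoding has two parts:
1) At-least-one-hole clauses: 39 (one per pigeon, each with 38 literals).
2) At-most-one-pigeon-per-hole clauses: 38 holes * C(39,2) = 38 * 741 = 28158.
Total clauses = 39 + 28158 = 28197.

28197


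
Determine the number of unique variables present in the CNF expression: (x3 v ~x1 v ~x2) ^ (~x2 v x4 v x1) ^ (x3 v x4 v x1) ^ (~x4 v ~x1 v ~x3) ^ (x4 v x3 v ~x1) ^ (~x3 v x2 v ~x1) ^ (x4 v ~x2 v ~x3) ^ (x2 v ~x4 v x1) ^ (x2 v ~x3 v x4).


Identify each distinct variable in the formula.
Variables found: x1, x2, x3, x4.
Total distinct variables = 4.

4


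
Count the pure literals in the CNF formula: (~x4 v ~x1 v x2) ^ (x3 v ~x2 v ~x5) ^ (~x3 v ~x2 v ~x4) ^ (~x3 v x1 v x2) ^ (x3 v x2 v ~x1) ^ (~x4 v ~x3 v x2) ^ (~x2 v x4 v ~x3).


A pure literal appears in only one polarity across all clauses.
Pure literals: x5 (negative only).
Count = 1.

1


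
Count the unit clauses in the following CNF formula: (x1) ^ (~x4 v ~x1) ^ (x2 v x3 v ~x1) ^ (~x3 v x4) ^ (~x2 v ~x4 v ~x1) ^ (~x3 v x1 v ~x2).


A unit clause contains exactly one literal.
Unit clauses found: (x1).
Count = 1.

1


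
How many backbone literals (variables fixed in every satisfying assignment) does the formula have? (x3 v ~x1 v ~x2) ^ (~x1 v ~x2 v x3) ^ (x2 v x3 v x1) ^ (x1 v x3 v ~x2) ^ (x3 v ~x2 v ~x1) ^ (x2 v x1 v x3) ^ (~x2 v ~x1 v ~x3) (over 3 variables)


Find all satisfying assignments: 4 model(s).
Check which variables have the same value in every model.
No variable is fixed across all models.
Backbone size = 0.

0


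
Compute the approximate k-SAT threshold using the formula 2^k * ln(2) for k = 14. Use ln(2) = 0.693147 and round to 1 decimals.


Using the asymptotic formula: threshold ~ 2^k * ln(2).
2^14 = 16384.
16384 * 0.693147 = 11356.5.

11356.5


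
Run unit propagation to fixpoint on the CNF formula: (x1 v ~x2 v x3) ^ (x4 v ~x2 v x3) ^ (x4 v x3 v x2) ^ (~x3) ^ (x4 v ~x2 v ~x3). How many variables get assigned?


Unit propagation repeatedly assigns the literal in any unit clause, then simplifies.
Assignments in order: x3 = F.
No further unit clauses remain.
Total variables assigned = 1.

1


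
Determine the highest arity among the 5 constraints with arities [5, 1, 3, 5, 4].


The arities are: 5, 1, 3, 5, 4.
Scan for the maximum value.
Maximum arity = 5.

5


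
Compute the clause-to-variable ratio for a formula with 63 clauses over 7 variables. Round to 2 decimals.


Clause-to-variable ratio = clauses / variables.
63 / 7 = 9.0.

9.0


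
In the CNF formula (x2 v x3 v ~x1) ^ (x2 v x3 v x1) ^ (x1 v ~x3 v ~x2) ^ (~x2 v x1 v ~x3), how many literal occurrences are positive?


Scan each clause for unnegated literals.
Clause 1: 2 positive; Clause 2: 3 positive; Clause 3: 1 positive; Clause 4: 1 positive.
Total positive literal occurrences = 7.

7


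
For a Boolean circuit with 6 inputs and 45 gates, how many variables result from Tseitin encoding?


The Tseitin transformation introduces one auxiliary variable per gate.
Total variables = inputs + gates = 6 + 45 = 51.

51


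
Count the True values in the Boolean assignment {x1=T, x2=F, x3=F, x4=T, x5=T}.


The weight is the number of variables assigned True.
True variables: x1, x4, x5.
Weight = 3.

3


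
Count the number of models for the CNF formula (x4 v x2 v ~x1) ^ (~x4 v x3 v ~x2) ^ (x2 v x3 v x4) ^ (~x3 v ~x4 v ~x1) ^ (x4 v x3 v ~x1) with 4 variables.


Enumerate all 16 truth assignments over 4 variables.
Test each against every clause.
Satisfying assignments found: 8.

8


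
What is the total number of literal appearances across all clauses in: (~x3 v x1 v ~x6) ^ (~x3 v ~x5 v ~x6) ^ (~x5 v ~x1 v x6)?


Clause lengths: 3, 3, 3.
Sum = 3 + 3 + 3 = 9.

9


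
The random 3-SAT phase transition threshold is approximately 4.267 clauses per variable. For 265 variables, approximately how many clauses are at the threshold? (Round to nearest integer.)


The 3-SAT phase transition occurs at approximately 4.267 clauses per variable.
m = 4.267 * 265 = 1130.755.
Rounded to nearest integer: 1131.

1131


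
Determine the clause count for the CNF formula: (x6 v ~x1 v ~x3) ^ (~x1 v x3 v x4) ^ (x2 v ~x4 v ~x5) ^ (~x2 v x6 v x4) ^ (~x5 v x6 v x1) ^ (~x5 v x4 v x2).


Each group enclosed in parentheses joined by ^ is one clause.
Counting the conjuncts: 6 clauses.

6


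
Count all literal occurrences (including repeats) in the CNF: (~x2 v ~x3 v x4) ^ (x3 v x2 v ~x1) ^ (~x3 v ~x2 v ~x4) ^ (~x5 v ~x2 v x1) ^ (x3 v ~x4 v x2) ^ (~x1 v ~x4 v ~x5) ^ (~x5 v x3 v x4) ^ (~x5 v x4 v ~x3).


Clause lengths: 3, 3, 3, 3, 3, 3, 3, 3.
Sum = 3 + 3 + 3 + 3 + 3 + 3 + 3 + 3 = 24.

24


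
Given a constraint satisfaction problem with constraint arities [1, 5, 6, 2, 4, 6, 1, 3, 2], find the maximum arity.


The arities are: 1, 5, 6, 2, 4, 6, 1, 3, 2.
Scan for the maximum value.
Maximum arity = 6.

6


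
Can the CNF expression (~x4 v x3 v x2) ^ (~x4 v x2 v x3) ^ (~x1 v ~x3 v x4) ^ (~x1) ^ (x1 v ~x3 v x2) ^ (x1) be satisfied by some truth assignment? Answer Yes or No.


Check all 16 possible truth assignments.
Number of satisfying assignments found: 0.
The formula is unsatisfiable.

No


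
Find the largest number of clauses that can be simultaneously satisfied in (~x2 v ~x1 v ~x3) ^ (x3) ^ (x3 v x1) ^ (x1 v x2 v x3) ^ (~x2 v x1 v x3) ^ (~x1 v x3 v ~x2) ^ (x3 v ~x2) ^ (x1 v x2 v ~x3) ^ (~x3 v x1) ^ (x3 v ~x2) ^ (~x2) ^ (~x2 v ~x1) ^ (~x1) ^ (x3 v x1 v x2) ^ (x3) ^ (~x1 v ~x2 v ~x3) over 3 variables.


Enumerate all 8 truth assignments.
For each, count how many of the 16 clauses are satisfied.
The formula is not fully satisfiable, so the maximum is below 16.
Maximum simultaneously satisfiable clauses = 15.

15


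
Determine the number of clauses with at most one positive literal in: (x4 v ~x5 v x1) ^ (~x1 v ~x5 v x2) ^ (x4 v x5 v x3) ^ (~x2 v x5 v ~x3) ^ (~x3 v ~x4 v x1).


A Horn clause has at most one positive literal.
Clause 1: 2 positive lit(s) -> not Horn
Clause 2: 1 positive lit(s) -> Horn
Clause 3: 3 positive lit(s) -> not Horn
Clause 4: 1 positive lit(s) -> Horn
Clause 5: 1 positive lit(s) -> Horn
Total Horn clauses = 3.

3


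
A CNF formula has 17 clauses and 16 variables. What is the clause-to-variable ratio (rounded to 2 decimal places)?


Clause-to-variable ratio = clauses / variables.
17 / 16 = 1.06.

1.06


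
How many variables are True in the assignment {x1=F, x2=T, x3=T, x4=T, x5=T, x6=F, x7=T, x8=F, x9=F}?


The weight is the number of variables assigned True.
True variables: x2, x3, x4, x5, x7.
Weight = 5.

5


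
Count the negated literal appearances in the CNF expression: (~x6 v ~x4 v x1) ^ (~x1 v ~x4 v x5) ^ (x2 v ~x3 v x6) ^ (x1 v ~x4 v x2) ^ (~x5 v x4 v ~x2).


Scan each clause for negated literals.
Clause 1: 2 negative; Clause 2: 2 negative; Clause 3: 1 negative; Clause 4: 1 negative; Clause 5: 2 negative.
Total negative literal occurrences = 8.

8


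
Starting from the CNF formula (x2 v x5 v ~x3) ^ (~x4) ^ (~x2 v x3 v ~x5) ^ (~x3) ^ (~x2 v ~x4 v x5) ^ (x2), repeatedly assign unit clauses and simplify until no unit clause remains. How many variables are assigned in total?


Unit propagation repeatedly assigns the literal in any unit clause, then simplifies.
Assignments in order: x4 = F, x3 = F, x2 = T, x5 = F.
No further unit clauses remain.
Total variables assigned = 4.

4


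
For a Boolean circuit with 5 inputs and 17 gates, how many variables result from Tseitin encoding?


The Tseitin transformation introduces one auxiliary variable per gate.
Total variables = inputs + gates = 5 + 17 = 22.

22


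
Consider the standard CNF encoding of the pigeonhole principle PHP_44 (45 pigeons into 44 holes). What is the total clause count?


The PHP encoding has two parts:
1) At-least-one-hole clauses: 45 (one per pigeon, each with 44 literals).
2) At-most-one-pigeon-per-hole clauses: 44 holes * C(45,2) = 44 * 990 = 43560.
Total clauses = 45 + 43560 = 43605.

43605


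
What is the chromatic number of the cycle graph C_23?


An odd cycle cannot be 2-colored: alternating two colors around the cycle returns to the start with a conflict.
Since 23 is odd, three colors are required (and three suffice).
Chromatic number = 3.

3


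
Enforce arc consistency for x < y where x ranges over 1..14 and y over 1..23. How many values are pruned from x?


For the constraint x < y, x needs a supporting value in y's domain.
x can be at most 22 (one less than y's maximum).
Valid x values from domain: 14 out of 14.
Pruned = 14 - 14 = 0.

0


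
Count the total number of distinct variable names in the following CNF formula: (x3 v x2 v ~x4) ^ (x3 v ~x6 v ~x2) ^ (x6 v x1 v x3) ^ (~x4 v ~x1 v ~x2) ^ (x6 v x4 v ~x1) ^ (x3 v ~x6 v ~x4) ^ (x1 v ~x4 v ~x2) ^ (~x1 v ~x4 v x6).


Identify each distinct variable in the formula.
Variables found: x1, x2, x3, x4, x6.
Total distinct variables = 5.

5


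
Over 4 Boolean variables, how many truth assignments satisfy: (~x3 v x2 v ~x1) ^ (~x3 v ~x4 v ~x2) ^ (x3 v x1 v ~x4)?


Enumerate all 16 truth assignments over 4 variables.
Test each against every clause.
Satisfying assignments found: 10.

10


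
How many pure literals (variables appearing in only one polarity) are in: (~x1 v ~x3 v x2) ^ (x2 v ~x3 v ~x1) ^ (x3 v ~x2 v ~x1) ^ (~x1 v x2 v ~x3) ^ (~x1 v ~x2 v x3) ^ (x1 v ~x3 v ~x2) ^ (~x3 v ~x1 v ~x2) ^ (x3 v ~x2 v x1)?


A pure literal appears in only one polarity across all clauses.
No pure literals found.
Count = 0.

0


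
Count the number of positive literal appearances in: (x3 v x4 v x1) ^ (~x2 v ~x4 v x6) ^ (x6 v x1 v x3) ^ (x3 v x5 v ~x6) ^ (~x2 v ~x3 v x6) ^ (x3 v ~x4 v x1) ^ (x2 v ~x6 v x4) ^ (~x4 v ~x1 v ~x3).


Scan each clause for unnegated literals.
Clause 1: 3 positive; Clause 2: 1 positive; Clause 3: 3 positive; Clause 4: 2 positive; Clause 5: 1 positive; Clause 6: 2 positive; Clause 7: 2 positive; Clause 8: 0 positive.
Total positive literal occurrences = 14.

14


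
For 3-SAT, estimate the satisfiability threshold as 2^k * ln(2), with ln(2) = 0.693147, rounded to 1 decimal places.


Using the asymptotic formula: threshold ~ 2^k * ln(2).
2^3 = 8.
8 * 0.693147 = 5.5.

5.5


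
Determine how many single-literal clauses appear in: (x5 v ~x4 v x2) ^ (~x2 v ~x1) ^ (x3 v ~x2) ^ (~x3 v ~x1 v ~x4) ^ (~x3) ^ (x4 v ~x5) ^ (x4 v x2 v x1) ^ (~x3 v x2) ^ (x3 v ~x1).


A unit clause contains exactly one literal.
Unit clauses found: (~x3).
Count = 1.

1


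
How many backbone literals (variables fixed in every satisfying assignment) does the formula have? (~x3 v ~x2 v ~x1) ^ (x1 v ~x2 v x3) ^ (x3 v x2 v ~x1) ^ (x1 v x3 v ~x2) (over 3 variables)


Find all satisfying assignments: 5 model(s).
Check which variables have the same value in every model.
No variable is fixed across all models.
Backbone size = 0.

0


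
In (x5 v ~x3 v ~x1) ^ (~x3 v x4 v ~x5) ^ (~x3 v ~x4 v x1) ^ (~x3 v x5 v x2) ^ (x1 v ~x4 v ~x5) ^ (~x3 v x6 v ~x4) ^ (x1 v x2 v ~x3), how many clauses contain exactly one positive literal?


A definite clause has exactly one positive literal.
Clause 1: 1 positive -> definite
Clause 2: 1 positive -> definite
Clause 3: 1 positive -> definite
Clause 4: 2 positive -> not definite
Clause 5: 1 positive -> definite
Clause 6: 1 positive -> definite
Clause 7: 2 positive -> not definite
Definite clause count = 5.

5


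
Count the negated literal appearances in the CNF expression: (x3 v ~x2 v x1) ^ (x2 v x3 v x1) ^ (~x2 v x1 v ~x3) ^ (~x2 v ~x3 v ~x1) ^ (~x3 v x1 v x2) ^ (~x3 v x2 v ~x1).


Scan each clause for negated literals.
Clause 1: 1 negative; Clause 2: 0 negative; Clause 3: 2 negative; Clause 4: 3 negative; Clause 5: 1 negative; Clause 6: 2 negative.
Total negative literal occurrences = 9.

9


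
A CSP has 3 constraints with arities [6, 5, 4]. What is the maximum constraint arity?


The arities are: 6, 5, 4.
Scan for the maximum value.
Maximum arity = 6.

6


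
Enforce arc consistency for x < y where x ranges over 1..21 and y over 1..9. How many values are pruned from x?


For the constraint x < y, x needs a supporting value in y's domain.
x can be at most 8 (one less than y's maximum).
Valid x values from domain: 8 out of 21.
Pruned = 21 - 8 = 13.

13


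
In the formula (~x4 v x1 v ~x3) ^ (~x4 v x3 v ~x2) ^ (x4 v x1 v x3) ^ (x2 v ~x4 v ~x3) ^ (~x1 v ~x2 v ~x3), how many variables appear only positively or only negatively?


A pure literal appears in only one polarity across all clauses.
No pure literals found.
Count = 0.

0


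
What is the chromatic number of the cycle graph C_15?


An odd cycle cannot be 2-colored: alternating two colors around the cycle returns to the start with a conflict.
Since 15 is odd, three colors are required (and three suffice).
Chromatic number = 3.

3


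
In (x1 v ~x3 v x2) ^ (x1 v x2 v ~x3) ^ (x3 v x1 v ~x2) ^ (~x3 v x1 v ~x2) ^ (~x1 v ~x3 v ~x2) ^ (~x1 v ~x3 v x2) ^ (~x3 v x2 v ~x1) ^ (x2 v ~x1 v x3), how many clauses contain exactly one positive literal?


A definite clause has exactly one positive literal.
Clause 1: 2 positive -> not definite
Clause 2: 2 positive -> not definite
Clause 3: 2 positive -> not definite
Clause 4: 1 positive -> definite
Clause 5: 0 positive -> not definite
Clause 6: 1 positive -> definite
Clause 7: 1 positive -> definite
Clause 8: 2 positive -> not definite
Definite clause count = 3.

3


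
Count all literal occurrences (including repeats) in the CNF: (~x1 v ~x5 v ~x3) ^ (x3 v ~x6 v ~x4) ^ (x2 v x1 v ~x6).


Clause lengths: 3, 3, 3.
Sum = 3 + 3 + 3 = 9.

9


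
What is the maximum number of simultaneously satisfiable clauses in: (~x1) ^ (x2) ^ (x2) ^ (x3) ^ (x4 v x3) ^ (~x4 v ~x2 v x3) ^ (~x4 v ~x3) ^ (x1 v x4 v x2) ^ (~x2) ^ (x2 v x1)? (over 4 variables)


Enumerate all 16 truth assignments.
For each, count how many of the 10 clauses are satisfied.
The formula is not fully satisfiable, so the maximum is below 10.
Maximum simultaneously satisfiable clauses = 9.

9


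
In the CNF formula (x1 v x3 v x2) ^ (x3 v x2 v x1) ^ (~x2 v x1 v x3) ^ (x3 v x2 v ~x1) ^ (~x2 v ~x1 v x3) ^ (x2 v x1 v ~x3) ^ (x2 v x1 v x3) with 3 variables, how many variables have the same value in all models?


Find all satisfying assignments: 3 model(s).
Check which variables have the same value in every model.
Fixed variables: x3=T.
Backbone size = 1.

1


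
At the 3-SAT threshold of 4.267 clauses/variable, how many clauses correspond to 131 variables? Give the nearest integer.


The 3-SAT phase transition occurs at approximately 4.267 clauses per variable.
m = 4.267 * 131 = 558.977.
Rounded to nearest integer: 559.

559


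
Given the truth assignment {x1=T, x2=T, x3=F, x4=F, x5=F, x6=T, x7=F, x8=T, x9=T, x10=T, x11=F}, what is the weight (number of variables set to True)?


The weight is the number of variables assigned True.
True variables: x1, x2, x6, x8, x9, x10.
Weight = 6.

6


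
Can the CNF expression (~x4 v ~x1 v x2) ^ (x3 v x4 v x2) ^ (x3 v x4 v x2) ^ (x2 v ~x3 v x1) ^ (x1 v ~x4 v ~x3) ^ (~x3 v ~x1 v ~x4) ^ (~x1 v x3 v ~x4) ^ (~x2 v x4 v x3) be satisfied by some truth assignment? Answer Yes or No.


Check all 16 possible truth assignments.
Number of satisfying assignments found: 5.
The formula is satisfiable.

Yes


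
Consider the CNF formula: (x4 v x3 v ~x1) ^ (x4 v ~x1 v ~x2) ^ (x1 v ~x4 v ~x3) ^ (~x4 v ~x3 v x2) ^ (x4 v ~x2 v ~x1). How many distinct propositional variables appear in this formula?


Identify each distinct variable in the formula.
Variables found: x1, x2, x3, x4.
Total distinct variables = 4.

4


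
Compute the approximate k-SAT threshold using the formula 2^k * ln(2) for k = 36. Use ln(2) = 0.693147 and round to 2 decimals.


Using the asymptotic formula: threshold ~ 2^k * ln(2).
2^36 = 68719476736.
68719476736 * 0.693147 = 47632699141.13.

47632699141.13


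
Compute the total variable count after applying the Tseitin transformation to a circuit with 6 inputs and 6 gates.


The Tseitin transformation introduces one auxiliary variable per gate.
Total variables = inputs + gates = 6 + 6 = 12.

12


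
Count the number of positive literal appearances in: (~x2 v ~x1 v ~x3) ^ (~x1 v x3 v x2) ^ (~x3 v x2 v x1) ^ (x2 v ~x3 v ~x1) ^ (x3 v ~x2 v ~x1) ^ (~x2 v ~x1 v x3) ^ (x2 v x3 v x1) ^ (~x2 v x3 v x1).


Scan each clause for unnegated literals.
Clause 1: 0 positive; Clause 2: 2 positive; Clause 3: 2 positive; Clause 4: 1 positive; Clause 5: 1 positive; Clause 6: 1 positive; Clause 7: 3 positive; Clause 8: 2 positive.
Total positive literal occurrences = 12.

12


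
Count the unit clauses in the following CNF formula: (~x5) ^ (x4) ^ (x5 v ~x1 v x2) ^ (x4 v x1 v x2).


A unit clause contains exactly one literal.
Unit clauses found: (~x5), (x4).
Count = 2.

2


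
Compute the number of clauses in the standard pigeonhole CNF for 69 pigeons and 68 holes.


The PHP encoding has two parts:
1) At-least-one-hole clauses: 69 (one per pigeon, each with 68 literals).
2) At-most-one-pigeon-per-hole clauses: 68 holes * C(69,2) = 68 * 2346 = 159528.
Total clauses = 69 + 159528 = 159597.

159597


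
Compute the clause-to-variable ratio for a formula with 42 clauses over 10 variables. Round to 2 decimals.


Clause-to-variable ratio = clauses / variables.
42 / 10 = 4.2.

4.2


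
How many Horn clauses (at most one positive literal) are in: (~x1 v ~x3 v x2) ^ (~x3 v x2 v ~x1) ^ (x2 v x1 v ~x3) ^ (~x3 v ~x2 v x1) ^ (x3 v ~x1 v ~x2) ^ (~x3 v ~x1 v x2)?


A Horn clause has at most one positive literal.
Clause 1: 1 positive lit(s) -> Horn
Clause 2: 1 positive lit(s) -> Horn
Clause 3: 2 positive lit(s) -> not Horn
Clause 4: 1 positive lit(s) -> Horn
Clause 5: 1 positive lit(s) -> Horn
Clause 6: 1 positive lit(s) -> Horn
Total Horn clauses = 5.

5
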